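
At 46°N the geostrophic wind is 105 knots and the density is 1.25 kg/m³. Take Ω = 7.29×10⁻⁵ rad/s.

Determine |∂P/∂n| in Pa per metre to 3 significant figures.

7.08×10⁻³ Pa/m

Coriolis parameter at 46°N:
f = 2Ω sin φ = 2 × 7.29×10⁻⁵ × sin 46° = 1.05×10⁻⁴ s⁻¹
Wind speed in SI: 105 knots = 54.0 m/s
Geostrophic balance rearranged: |∂P/∂n| = f ρ V_g
|∂P/∂n| = 1.05×10⁻⁴ × 1.25 × 54.0 = 7.08×10⁻³ Pa/m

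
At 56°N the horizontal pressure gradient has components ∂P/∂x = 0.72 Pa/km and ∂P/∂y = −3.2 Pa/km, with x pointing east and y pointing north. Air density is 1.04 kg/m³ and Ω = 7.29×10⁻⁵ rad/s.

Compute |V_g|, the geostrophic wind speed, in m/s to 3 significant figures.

Coriolis parameter at 56°N:
f = 2Ω sin φ = 2 × 7.29×10⁻⁵ × sin 56° = 1.21×10⁻⁴ s⁻¹
Component geostrophic relations (x east, y north):
u_g = −(1/(fρ)) ∂P/∂y,  v_g = (1/(fρ)) ∂P/∂x
u_g = −(−3.2×10⁻³)/(1.21×10⁻⁴ × 1.04) = 25.5 m/s;  v_g = (0.72×10⁻³)/(1.21×10⁻⁴ × 1.04) = 5.73 m/s
|V_g| = √(u_g² + v_g²) = 26.1 m/s

26.1 m/s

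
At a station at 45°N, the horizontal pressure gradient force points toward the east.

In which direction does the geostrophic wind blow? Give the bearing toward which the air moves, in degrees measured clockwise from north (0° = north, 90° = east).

180°

The pressure-gradient force points toward the east (bearing 090°).
Geostrophic balance: in the Northern Hemisphere the Coriolis force deflects motion to the right, so the geostrophic wind blows 90° to the right of the pressure-gradient force (low pressure on the left).
Rotating 090° by 90° clockwise gives 180° — the wind blows toward the south.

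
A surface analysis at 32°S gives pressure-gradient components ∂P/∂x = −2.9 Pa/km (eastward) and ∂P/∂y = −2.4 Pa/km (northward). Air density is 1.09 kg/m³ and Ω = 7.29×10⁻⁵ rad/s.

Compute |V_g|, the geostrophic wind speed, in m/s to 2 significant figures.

45 m/s

Coriolis parameter at 32°S:
f = 2Ω sin φ = 2 × 7.29×10⁻⁵ × sin 32° = 7.73×10⁻⁵ s⁻¹
In the Southern Hemisphere f is negative: f = −7.73×10⁻⁵ s⁻¹.
Component geostrophic relations (x east, y north):
u_g = −(1/(fρ)) ∂P/∂y,  v_g = (1/(fρ)) ∂P/∂x
u_g = −(−2.4×10⁻³)/(−7.73×10⁻⁵ × 1.09) = −28.5 m/s;  v_g = (−2.9×10⁻³)/(−7.73×10⁻⁵ × 1.09) = 34.4 m/s
|V_g| = √(u_g² + v_g²) = 44.7 m/s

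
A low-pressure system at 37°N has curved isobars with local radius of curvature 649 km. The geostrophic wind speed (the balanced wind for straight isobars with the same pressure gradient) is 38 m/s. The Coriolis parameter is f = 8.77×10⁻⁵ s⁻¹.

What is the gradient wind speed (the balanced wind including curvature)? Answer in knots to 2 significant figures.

Around a low, centrifugal force acts outward with Coriolis, so pressure-gradient force balances both:
(1/ρ)|∂P/∂n| = fV + V²/R  →  V² + fR·V − fR·V_g = 0
With fR = 8.77×10⁻⁵ × 649×10³ m = 56.9 m/s:
V = [−fR + √((fR)² + 4 fR V_g)]/2 = [−56.9 + √(56.9² + 4×56.9×38)]/2 = 26.1 m/s
Subgeostrophic (V < V_g = 38 m/s), as expected around a low.
Converting: 26.1 m/s × 1.944 = 51 knots

51 knots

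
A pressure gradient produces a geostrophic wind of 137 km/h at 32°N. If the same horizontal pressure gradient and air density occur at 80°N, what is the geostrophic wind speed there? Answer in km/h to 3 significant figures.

73.7 km/h

With the same pressure gradient and density, V_g ∝ 1/f ∝ 1/sin φ.
V₂ = V₁ · sin φ₁ / sin φ₂ = 137 × sin 32° / sin 80°
V₂ = 137 × 0.5299/0.9848 = 73.7 km/h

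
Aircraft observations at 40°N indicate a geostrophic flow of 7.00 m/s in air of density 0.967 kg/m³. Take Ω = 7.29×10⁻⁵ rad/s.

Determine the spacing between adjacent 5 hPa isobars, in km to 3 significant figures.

788 km

Coriolis parameter at 40°N:
f = 2Ω sin φ = 2 × 7.29×10⁻⁵ × sin 40° = 9.37×10⁻⁵ s⁻¹
Geostrophic balance rearranged: |∂P/∂n| = f ρ V_g
|∂P/∂n| = 9.37×10⁻⁵ × 0.967 × 7.00 = 6.34×10⁻⁴ Pa/m
Isobar spacing: Δn = ΔP/|∂P/∂n| = 500 Pa / 6.34×10⁻⁴ Pa/m = 788171 m ≈ 788 km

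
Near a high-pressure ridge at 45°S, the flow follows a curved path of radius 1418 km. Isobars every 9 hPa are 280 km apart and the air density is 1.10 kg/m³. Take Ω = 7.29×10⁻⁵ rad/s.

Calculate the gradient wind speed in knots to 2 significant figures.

Coriolis parameter at 45°S:
f = 2Ω sin φ = 2 × 7.29×10⁻⁵ × sin 45° = 1.03×10⁻⁴ s⁻¹
Pressure gradient: |∂P/∂n| = 900 Pa / 280000 m = 3.21×10⁻³ Pa/m
Geostrophic speed: V_g = |∂P/∂n|/(fρ) = 3.21×10⁻³/(1.03×10⁻⁴ × 1.10) = 28.3 m/s
Around a high, pressure-gradient force acts outward with centrifugal, so Coriolis balances both:
fV = (1/ρ)|∂P/∂n| + V²/R  →  V² − fR·V + fR·V_g = 0
With fR = 1.03×10⁻⁴ × 1418×10³ m = 146 m/s:
V = [fR − √((fR)² − 4 fR V_g)]/2 = [146 − √(146² − 4×146×28.3)]/2 = 38.5 m/s
Supergeostrophic (V > V_g = 28.3 m/s), as expected around a high.
Converting: 38.5 m/s × 1.944 = 75 knots

75 knots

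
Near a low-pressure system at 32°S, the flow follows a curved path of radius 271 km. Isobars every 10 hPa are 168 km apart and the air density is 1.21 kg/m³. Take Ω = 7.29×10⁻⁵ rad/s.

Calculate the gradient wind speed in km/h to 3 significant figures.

Coriolis parameter at 32°S:
f = 2Ω sin φ = 2 × 7.29×10⁻⁵ × sin 32° = 7.73×10⁻⁵ s⁻¹
Pressure gradient: |∂P/∂n| = 1000 Pa / 168000 m = 5.95×10⁻³ Pa/m
Geostrophic speed: V_g = |∂P/∂n|/(fρ) = 5.95×10⁻³/(7.73×10⁻⁵ × 1.21) = 63.7 m/s
Around a low, centrifugal force acts outward with Coriolis, so pressure-gradient force balances both:
(1/ρ)|∂P/∂n| = fV + V²/R  →  V² + fR·V − fR·V_g = 0
With fR = 7.73×10⁻⁵ × 271×10³ m = 20.9 m/s:
V = [−fR + √((fR)² + 4 fR V_g)]/2 = [−20.9 + √(20.9² + 4×20.9×63.7)]/2 = 27.5 m/s
Subgeostrophic (V < V_g = 63.7 m/s), as expected around a low.
Converting: 27.5 m/s × 3.6 = 99.1 km/h

99.1 km/h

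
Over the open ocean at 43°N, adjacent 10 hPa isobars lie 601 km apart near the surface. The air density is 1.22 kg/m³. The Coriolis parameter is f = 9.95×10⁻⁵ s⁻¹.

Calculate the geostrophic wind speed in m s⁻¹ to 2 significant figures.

Pressure gradient: |∂P/∂n| = 1000 Pa / 601000 m = 1.66×10⁻³ Pa/m
Geostrophic balance (pressure-gradient force = Coriolis force):
V_g = (1/(fρ)) |∂P/∂n| = 1.66×10⁻³ / (9.95×10⁻⁵ × 1.22) = 13.7 m/s

14 m s⁻¹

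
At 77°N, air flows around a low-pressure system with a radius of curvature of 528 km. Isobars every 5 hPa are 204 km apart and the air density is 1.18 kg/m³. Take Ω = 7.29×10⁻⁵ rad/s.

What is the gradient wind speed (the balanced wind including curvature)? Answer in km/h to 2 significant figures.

Coriolis parameter at 77°N:
f = 2Ω sin φ = 2 × 7.29×10⁻⁵ × sin 77° = 1.42×10⁻⁴ s⁻¹
Pressure gradient: |∂P/∂n| = 500 Pa / 204000 m = 2.45×10⁻³ Pa/m
Geostrophic speed: V_g = |∂P/∂n|/(fρ) = 2.45×10⁻³/(1.42×10⁻⁴ × 1.18) = 14.6 m/s
Around a low, centrifugal force acts outward with Coriolis, so pressure-gradient force balances both:
(1/ρ)|∂P/∂n| = fV + V²/R  →  V² + fR·V − fR·V_g = 0
With fR = 1.42×10⁻⁴ × 528×10³ m = 75.0 m/s:
V = [−fR + √((fR)² + 4 fR V_g)]/2 = [−75.0 + √(75.0² + 4×75.0×14.6)]/2 = 12.5 m/s
Subgeostrophic (V < V_g = 14.6 m/s), as expected around a low.
Converting: 12.5 m/s × 3.6 = 45 km/h

45 km/h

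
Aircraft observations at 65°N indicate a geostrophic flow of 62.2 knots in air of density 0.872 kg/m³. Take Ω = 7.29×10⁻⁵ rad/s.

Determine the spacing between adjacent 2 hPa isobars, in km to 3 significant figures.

54.2 km

Coriolis parameter at 65°N:
f = 2Ω sin φ = 2 × 7.29×10⁻⁵ × sin 65° = 1.32×10⁻⁴ s⁻¹
Wind speed in SI: 62.2 knots = 32.0 m/s
Geostrophic balance rearranged: |∂P/∂n| = f ρ V_g
|∂P/∂n| = 1.32×10⁻⁴ × 0.872 × 32.0 = 3.69×10⁻³ Pa/m
Isobar spacing: Δn = ΔP/|∂P/∂n| = 200 Pa / 3.69×10⁻³ Pa/m = 54244 m ≈ 54.2 km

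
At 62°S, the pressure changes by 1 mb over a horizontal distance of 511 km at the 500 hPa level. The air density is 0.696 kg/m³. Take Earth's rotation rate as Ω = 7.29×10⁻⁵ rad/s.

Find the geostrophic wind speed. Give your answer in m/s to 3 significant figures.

Coriolis parameter at 62°S:
f = 2Ω sin φ = 2 × 7.29×10⁻⁵ × sin 62° = 1.29×10⁻⁴ s⁻¹
Pressure gradient: |∂P/∂n| = 100 Pa / 511000 m = 1.96×10⁻⁴ Pa/m
Geostrophic balance (pressure-gradient force = Coriolis force):
V_g = (1/(fρ)) |∂P/∂n| = 1.96×10⁻⁴ / (1.29×10⁻⁴ × 0.696) = 2.18 m/s

2.18 m/s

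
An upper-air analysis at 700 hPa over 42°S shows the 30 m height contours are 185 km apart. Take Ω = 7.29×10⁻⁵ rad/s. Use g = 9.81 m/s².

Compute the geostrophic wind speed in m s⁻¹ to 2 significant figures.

16 m s⁻¹

Coriolis parameter at 42°S:
f = 2Ω sin φ = 2 × 7.29×10⁻⁵ × sin 42° = 9.76×10⁻⁵ s⁻¹
Height gradient: |∂Z/∂n| = 30 m / 185000 m = 1.62×10⁻⁴
On a pressure surface, geostrophic balance gives V_g = (g/f)|∂Z/∂n|:
V_g = 9.81 × 1.62×10⁻⁴ / 9.76×10⁻⁵ = 16.3 m/s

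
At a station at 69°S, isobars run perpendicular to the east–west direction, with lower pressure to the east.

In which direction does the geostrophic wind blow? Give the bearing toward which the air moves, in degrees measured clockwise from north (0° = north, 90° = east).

The pressure-gradient force points toward the east (bearing 090°).
Geostrophic balance: in the Southern Hemisphere the Coriolis force deflects motion to the left, so the geostrophic wind blows 90° to the left of the pressure-gradient force (low pressure on the right).
Rotating 090° by 90° counterclockwise gives 000° — the wind blows toward the north.

000°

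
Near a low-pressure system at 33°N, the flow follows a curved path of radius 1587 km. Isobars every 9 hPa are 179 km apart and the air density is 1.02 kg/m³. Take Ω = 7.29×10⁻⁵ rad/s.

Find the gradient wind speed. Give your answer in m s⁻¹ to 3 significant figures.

45.6 m s⁻¹

Coriolis parameter at 33°N:
f = 2Ω sin φ = 2 × 7.29×10⁻⁵ × sin 33° = 7.94×10⁻⁵ s⁻¹
Pressure gradient: |∂P/∂n| = 900 Pa / 179000 m = 5.03×10⁻³ Pa/m
Geostrophic speed: V_g = |∂P/∂n|/(fρ) = 5.03×10⁻³/(7.94×10⁻⁵ × 1.02) = 62.1 m/s
Around a low, centrifugal force acts outward with Coriolis, so pressure-gradient force balances both:
(1/ρ)|∂P/∂n| = fV + V²/R  →  V² + fR·V − fR·V_g = 0
With fR = 7.94×10⁻⁵ × 1587×10³ m = 126 m/s:
V = [−fR + √((fR)² + 4 fR V_g)]/2 = [−126 + √(126² + 4×126×62.1)]/2 = 45.6 m/s
Subgeostrophic (V < V_g = 62.1 m/s), as expected around a low.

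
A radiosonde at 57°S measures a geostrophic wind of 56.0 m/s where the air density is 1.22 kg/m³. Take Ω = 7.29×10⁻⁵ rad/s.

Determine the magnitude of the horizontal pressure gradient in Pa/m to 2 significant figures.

Coriolis parameter at 57°S:
f = 2Ω sin φ = 2 × 7.29×10⁻⁵ × sin 57° = 1.22×10⁻⁴ s⁻¹
Geostrophic balance rearranged: |∂P/∂n| = f ρ V_g
|∂P/∂n| = 1.22×10⁻⁴ × 1.22 × 56.0 = 8.35×10⁻³ Pa/m

8.4×10⁻³ Pa/m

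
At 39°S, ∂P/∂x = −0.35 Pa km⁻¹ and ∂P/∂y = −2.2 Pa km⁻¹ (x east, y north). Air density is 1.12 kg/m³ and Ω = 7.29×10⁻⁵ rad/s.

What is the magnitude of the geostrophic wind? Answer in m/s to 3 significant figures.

Coriolis parameter at 39°S:
f = 2Ω sin φ = 2 × 7.29×10⁻⁵ × sin 39° = 9.18×10⁻⁵ s⁻¹
In the Southern Hemisphere f is negative: f = −9.18×10⁻⁵ s⁻¹.
Component geostrophic relations (x east, y north):
u_g = −(1/(fρ)) ∂P/∂y,  v_g = (1/(fρ)) ∂P/∂x
u_g = −(−2.2×10⁻³)/(−9.18×10⁻⁵ × 1.12) = −21.4 m/s;  v_g = (−0.35×10⁻³)/(−9.18×10⁻⁵ × 1.12) = 3.41 m/s
|V_g| = √(u_g² + v_g²) = 21.7 m/s

21.7 m/s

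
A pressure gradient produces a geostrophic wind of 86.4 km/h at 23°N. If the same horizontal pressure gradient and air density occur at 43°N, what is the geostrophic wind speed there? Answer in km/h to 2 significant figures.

50 km/h

With the same pressure gradient and density, V_g ∝ 1/f ∝ 1/sin φ.
V₂ = V₁ · sin φ₁ / sin φ₂ = 86.4 × sin 23° / sin 43°
V₂ = 86.4 × 0.3907/0.6820 = 50 km/h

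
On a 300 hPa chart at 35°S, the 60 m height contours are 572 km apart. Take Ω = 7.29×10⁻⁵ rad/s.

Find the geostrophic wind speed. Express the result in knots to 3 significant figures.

Coriolis parameter at 35°S:
f = 2Ω sin φ = 2 × 7.29×10⁻⁵ × sin 35° = 8.36×10⁻⁵ s⁻¹
Height gradient: |∂Z/∂n| = 60 m / 572000 m = 1.05×10⁻⁴
On a pressure surface, geostrophic balance gives V_g = (g/f)|∂Z/∂n|:
V_g = 9.81 × 1.05×10⁻⁴ / 8.36×10⁻⁵ = 12.3 m/s
Converting: 12.3 m/s × 1.944 = 23.9 knots

23.9 knots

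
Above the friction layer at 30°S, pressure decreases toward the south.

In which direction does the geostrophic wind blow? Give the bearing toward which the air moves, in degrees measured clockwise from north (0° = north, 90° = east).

090°

The pressure-gradient force points toward the south (bearing 180°).
Geostrophic balance: in the Southern Hemisphere the Coriolis force deflects motion to the left, so the geostrophic wind blows 90° to the left of the pressure-gradient force (low pressure on the right).
Rotating 180° by 90° counterclockwise gives 090° — the wind blows toward the east.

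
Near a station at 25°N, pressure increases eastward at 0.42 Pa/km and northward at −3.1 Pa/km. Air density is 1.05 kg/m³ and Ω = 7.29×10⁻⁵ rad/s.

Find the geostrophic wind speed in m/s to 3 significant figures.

48.4 m/s

Coriolis parameter at 25°N:
f = 2Ω sin φ = 2 × 7.29×10⁻⁵ × sin 25° = 6.16×10⁻⁵ s⁻¹
Component geostrophic relations (x east, y north):
u_g = −(1/(fρ)) ∂P/∂y,  v_g = (1/(fρ)) ∂P/∂x
u_g = −(−3.1×10⁻³)/(6.16×10⁻⁵ × 1.05) = 47.9 m/s;  v_g = (0.42×10⁻³)/(6.16×10⁻⁵ × 1.05) = 6.49 m/s
|V_g| = √(u_g² + v_g²) = 48.4 m/s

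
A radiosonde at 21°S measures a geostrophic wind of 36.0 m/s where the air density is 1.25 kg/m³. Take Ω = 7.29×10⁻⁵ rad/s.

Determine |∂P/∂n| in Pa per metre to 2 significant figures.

2.4×10⁻³ Pa/m

Coriolis parameter at 21°S:
f = 2Ω sin φ = 2 × 7.29×10⁻⁵ × sin 21° = 5.23×10⁻⁵ s⁻¹
Geostrophic balance rearranged: |∂P/∂n| = f ρ V_g
|∂P/∂n| = 5.23×10⁻⁵ × 1.25 × 36.0 = 2.35×10⁻³ Pa/m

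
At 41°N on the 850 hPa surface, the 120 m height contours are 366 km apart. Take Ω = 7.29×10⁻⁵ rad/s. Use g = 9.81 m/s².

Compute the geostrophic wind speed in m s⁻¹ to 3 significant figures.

Coriolis parameter at 41°N:
f = 2Ω sin φ = 2 × 7.29×10⁻⁵ × sin 41° = 9.57×10⁻⁵ s⁻¹
Height gradient: |∂Z/∂n| = 120 m / 366000 m = 3.28×10⁻⁴
On a pressure surface, geostrophic balance gives V_g = (g/f)|∂Z/∂n|:
V_g = 9.81 × 3.28×10⁻⁴ / 9.57×10⁻⁵ = 33.6 m/s

33.6 m s⁻¹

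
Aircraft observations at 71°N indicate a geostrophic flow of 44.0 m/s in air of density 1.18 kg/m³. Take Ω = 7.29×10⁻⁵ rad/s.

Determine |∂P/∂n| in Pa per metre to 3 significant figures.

Coriolis parameter at 71°N:
f = 2Ω sin φ = 2 × 7.29×10⁻⁵ × sin 71° = 1.38×10⁻⁴ s⁻¹
Geostrophic balance rearranged: |∂P/∂n| = f ρ V_g
|∂P/∂n| = 1.38×10⁻⁴ × 1.18 × 44.0 = 7.16×10⁻³ Pa/m

7.16×10⁻³ Pa/m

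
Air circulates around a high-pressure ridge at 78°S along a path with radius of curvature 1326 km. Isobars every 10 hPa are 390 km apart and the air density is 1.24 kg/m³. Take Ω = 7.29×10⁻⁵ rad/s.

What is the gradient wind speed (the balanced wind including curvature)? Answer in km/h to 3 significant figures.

57.0 km/h

Coriolis parameter at 78°S:
f = 2Ω sin φ = 2 × 7.29×10⁻⁵ × sin 78° = 1.43×10⁻⁴ s⁻¹
Pressure gradient: |∂P/∂n| = 1000 Pa / 390000 m = 2.56×10⁻³ Pa/m
Geostrophic speed: V_g = |∂P/∂n|/(fρ) = 2.56×10⁻³/(1.43×10⁻⁴ × 1.24) = 14.5 m/s
Around a high, pressure-gradient force acts outward with centrifugal, so Coriolis balances both:
fV = (1/ρ)|∂P/∂n| + V²/R  →  V² − fR·V + fR·V_g = 0
With fR = 1.43×10⁻⁴ × 1326×10³ m = 189 m/s:
V = [fR − √((fR)² − 4 fR V_g)]/2 = [189 − √(189² − 4×189×14.5)]/2 = 15.8 m/s
Supergeostrophic (V > V_g = 14.5 m/s), as expected around a high.
Converting: 15.8 m/s × 3.6 = 57.0 km/h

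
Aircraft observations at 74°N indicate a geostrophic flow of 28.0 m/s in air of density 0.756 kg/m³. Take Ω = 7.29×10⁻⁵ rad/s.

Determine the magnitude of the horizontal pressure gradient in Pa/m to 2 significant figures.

3.0×10⁻³ Pa/m

Coriolis parameter at 74°N:
f = 2Ω sin φ = 2 × 7.29×10⁻⁵ × sin 74° = 1.40×10⁻⁴ s⁻¹
Geostrophic balance rearranged: |∂P/∂n| = f ρ V_g
|∂P/∂n| = 1.40×10⁻⁴ × 0.756 × 28.0 = 2.97×10⁻³ Pa/m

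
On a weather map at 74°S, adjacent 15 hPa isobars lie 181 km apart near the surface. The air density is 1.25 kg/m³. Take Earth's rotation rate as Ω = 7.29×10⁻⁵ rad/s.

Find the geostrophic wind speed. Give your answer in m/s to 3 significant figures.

Coriolis parameter at 74°S:
f = 2Ω sin φ = 2 × 7.29×10⁻⁵ × sin 74° = 1.40×10⁻⁴ s⁻¹
Pressure gradient: |∂P/∂n| = 1500 Pa / 181000 m = 8.29×10⁻³ Pa/m
Geostrophic balance (pressure-gradient force = Coriolis force):
V_g = (1/(fρ)) |∂P/∂n| = 8.29×10⁻³ / (1.40×10⁻⁴ × 1.25) = 47.3 m/s

47.3 m/s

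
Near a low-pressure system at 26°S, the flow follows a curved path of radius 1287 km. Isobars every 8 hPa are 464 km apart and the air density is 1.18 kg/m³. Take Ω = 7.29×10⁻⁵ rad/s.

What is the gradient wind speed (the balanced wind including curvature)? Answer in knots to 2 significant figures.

Coriolis parameter at 26°S:
f = 2Ω sin φ = 2 × 7.29×10⁻⁵ × sin 26° = 6.39×10⁻⁵ s⁻¹
Pressure gradient: |∂P/∂n| = 800 Pa / 464000 m = 1.72×10⁻³ Pa/m
Geostrophic speed: V_g = |∂P/∂n|/(fρ) = 1.72×10⁻³/(6.39×10⁻⁵ × 1.18) = 22.9 m/s
Around a low, centrifugal force acts outward with Coriolis, so pressure-gradient force balances both:
(1/ρ)|∂P/∂n| = fV + V²/R  →  V² + fR·V − fR·V_g = 0
With fR = 6.39×10⁻⁵ × 1287×10³ m = 82.3 m/s:
V = [−fR + √((fR)² + 4 fR V_g)]/2 = [−82.3 + √(82.3² + 4×82.3×22.9)]/2 = 18.6 m/s
Subgeostrophic (V < V_g = 22.9 m/s), as expected around a low.
Converting: 18.6 m/s × 1.944 = 36 knots

36 knots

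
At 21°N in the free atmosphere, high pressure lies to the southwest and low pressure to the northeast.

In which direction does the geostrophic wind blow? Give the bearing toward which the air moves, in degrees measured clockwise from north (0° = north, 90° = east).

The pressure-gradient force points toward the northeast (bearing 045°).
Geostrophic balance: in the Northern Hemisphere the Coriolis force deflects motion to the right, so the geostrophic wind blows 90° to the right of the pressure-gradient force (low pressure on the left).
Rotating 045° by 90° clockwise gives 135° — the wind blows toward the southeast.

135°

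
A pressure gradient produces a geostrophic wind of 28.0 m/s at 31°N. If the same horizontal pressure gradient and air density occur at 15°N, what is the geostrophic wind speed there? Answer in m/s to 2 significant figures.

56 m/s

With the same pressure gradient and density, V_g ∝ 1/f ∝ 1/sin φ.
V₂ = V₁ · sin φ₁ / sin φ₂ = 28.0 × sin 31° / sin 15°
V₂ = 28.0 × 0.5150/0.2588 = 56 m/s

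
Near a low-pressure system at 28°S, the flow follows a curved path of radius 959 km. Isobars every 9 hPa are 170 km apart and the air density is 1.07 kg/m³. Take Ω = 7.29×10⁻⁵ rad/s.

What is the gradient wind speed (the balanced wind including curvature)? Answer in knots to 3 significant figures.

Coriolis parameter at 28°S:
f = 2Ω sin φ = 2 × 7.29×10⁻⁵ × sin 28° = 6.84×10⁻⁵ s⁻¹
Pressure gradient: |∂P/∂n| = 900 Pa / 170000 m = 5.29×10⁻³ Pa/m
Geostrophic speed: V_g = |∂P/∂n|/(fρ) = 5.29×10⁻³/(6.84×10⁻⁵ × 1.07) = 72.3 m/s
Around a low, centrifugal force acts outward with Coriolis, so pressure-gradient force balances both:
(1/ρ)|∂P/∂n| = fV + V²/R  →  V² + fR·V − fR·V_g = 0
With fR = 6.84×10⁻⁵ × 959×10³ m = 65.6 m/s:
V = [−fR + √((fR)² + 4 fR V_g)]/2 = [−65.6 + √(65.6² + 4×65.6×72.3)]/2 = 43.5 m/s
Subgeostrophic (V < V_g = 72.3 m/s), as expected around a low.
Converting: 43.5 m/s × 1.944 = 84.5 knots

84.5 knots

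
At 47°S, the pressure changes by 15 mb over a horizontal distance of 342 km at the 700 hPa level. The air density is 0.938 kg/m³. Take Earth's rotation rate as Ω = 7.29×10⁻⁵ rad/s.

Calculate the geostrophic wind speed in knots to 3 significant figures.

Coriolis parameter at 47°S:
f = 2Ω sin φ = 2 × 7.29×10⁻⁵ × sin 47° = 1.07×10⁻⁴ s⁻¹
Pressure gradient: |∂P/∂n| = 1500 Pa / 342000 m = 4.39×10⁻³ Pa/m
Geostrophic balance (pressure-gradient force = Coriolis force):
V_g = (1/(fρ)) |∂P/∂n| = 4.39×10⁻³ / (1.07×10⁻⁴ × 0.938) = 43.9 m/s
Converting: 43.9 m/s × 1.944 = 85.2 knots

85.2 knots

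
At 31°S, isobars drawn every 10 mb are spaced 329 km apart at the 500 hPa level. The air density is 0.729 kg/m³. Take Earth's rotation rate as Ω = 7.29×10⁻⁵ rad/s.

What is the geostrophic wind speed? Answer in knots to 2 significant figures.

110 knots

Coriolis parameter at 31°S:
f = 2Ω sin φ = 2 × 7.29×10⁻⁵ × sin 31° = 7.51×10⁻⁵ s⁻¹
Pressure gradient: |∂P/∂n| = 1000 Pa / 329000 m = 3.04×10⁻³ Pa/m
Geostrophic balance (pressure-gradient force = Coriolis force):
V_g = (1/(fρ)) |∂P/∂n| = 3.04×10⁻³ / (7.51×10⁻⁵ × 0.729) = 55.5 m/s
Converting: 55.5 m/s × 1.944 = 110 knots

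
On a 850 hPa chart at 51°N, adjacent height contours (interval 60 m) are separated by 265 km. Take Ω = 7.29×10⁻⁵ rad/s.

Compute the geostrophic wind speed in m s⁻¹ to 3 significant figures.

19.6 m s⁻¹

Coriolis parameter at 51°N:
f = 2Ω sin φ = 2 × 7.29×10⁻⁵ × sin 51° = 1.13×10⁻⁴ s⁻¹
Height gradient: |∂Z/∂n| = 60 m / 265000 m = 2.26×10⁻⁴
On a pressure surface, geostrophic balance gives V_g = (g/f)|∂Z/∂n|:
V_g = 9.81 × 2.26×10⁻⁴ / 1.13×10⁻⁴ = 19.6 m/s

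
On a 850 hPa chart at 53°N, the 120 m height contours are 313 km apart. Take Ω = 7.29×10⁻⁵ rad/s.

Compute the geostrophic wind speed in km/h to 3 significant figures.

116 km/h

Coriolis parameter at 53°N:
f = 2Ω sin φ = 2 × 7.29×10⁻⁵ × sin 53° = 1.16×10⁻⁴ s⁻¹
Height gradient: |∂Z/∂n| = 120 m / 313000 m = 3.83×10⁻⁴
On a pressure surface, geostrophic balance gives V_g = (g/f)|∂Z/∂n|:
V_g = 9.81 × 3.83×10⁻⁴ / 1.16×10⁻⁴ = 32.3 m/s
Converting: 32.3 m/s × 3.6 = 116 km/h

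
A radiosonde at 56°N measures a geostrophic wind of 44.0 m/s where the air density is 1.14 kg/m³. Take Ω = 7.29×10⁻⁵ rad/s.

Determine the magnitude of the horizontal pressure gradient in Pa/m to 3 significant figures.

Coriolis parameter at 56°N:
f = 2Ω sin φ = 2 × 7.29×10⁻⁵ × sin 56° = 1.21×10⁻⁴ s⁻¹
Geostrophic balance rearranged: |∂P/∂n| = f ρ V_g
|∂P/∂n| = 1.21×10⁻⁴ × 1.14 × 44.0 = 6.06×10⁻³ Pa/m

6.06×10⁻³ Pa/m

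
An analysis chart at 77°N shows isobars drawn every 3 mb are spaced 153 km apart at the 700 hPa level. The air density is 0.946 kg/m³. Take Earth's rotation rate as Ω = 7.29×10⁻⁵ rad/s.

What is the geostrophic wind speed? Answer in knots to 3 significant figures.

28.4 knots

Coriolis parameter at 77°N:
f = 2Ω sin φ = 2 × 7.29×10⁻⁵ × sin 77° = 1.42×10⁻⁴ s⁻¹
Pressure gradient: |∂P/∂n| = 300 Pa / 153000 m = 1.96×10⁻³ Pa/m
Geostrophic balance (pressure-gradient force = Coriolis force):
V_g = (1/(fρ)) |∂P/∂n| = 1.96×10⁻³ / (1.42×10⁻⁴ × 0.946) = 14.6 m/s
Converting: 14.6 m/s × 1.944 = 28.4 knots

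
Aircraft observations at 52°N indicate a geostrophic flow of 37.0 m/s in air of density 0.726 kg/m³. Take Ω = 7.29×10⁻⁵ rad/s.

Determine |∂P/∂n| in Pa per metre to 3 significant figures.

3.09×10⁻³ Pa/m

Coriolis parameter at 52°N:
f = 2Ω sin φ = 2 × 7.29×10⁻⁵ × sin 52° = 1.15×10⁻⁴ s⁻¹
Geostrophic balance rearranged: |∂P/∂n| = f ρ V_g
|∂P/∂n| = 1.15×10⁻⁴ × 0.726 × 37.0 = 3.09×10⁻³ Pa/m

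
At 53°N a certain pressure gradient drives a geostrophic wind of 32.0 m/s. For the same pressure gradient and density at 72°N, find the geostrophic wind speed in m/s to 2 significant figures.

With the same pressure gradient and density, V_g ∝ 1/f ∝ 1/sin φ.
V₂ = V₁ · sin φ₁ / sin φ₂ = 32.0 × sin 53° / sin 72°
V₂ = 32.0 × 0.7986/0.9511 = 27 m/s

27 m/s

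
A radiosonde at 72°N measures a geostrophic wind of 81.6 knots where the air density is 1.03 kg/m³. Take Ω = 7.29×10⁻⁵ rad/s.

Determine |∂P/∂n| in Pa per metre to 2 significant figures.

Coriolis parameter at 72°N:
f = 2Ω sin φ = 2 × 7.29×10⁻⁵ × sin 72° = 1.39×10⁻⁴ s⁻¹
Wind speed in SI: 81.6 knots = 42.0 m/s
Geostrophic balance rearranged: |∂P/∂n| = f ρ V_g
|∂P/∂n| = 1.39×10⁻⁴ × 1.03 × 42.0 = 6.00×10⁻³ Pa/m

6.0×10⁻³ Pa/m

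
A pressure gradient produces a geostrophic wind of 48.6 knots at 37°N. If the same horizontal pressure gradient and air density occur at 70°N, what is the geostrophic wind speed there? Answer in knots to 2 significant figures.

31 knots

With the same pressure gradient and density, V_g ∝ 1/f ∝ 1/sin φ.
V₂ = V₁ · sin φ₁ / sin φ₂ = 48.6 × sin 37° / sin 70°
V₂ = 48.6 × 0.6018/0.9397 = 31 knots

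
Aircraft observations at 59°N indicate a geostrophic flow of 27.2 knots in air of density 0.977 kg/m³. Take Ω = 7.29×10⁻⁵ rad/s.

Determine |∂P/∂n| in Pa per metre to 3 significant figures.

Coriolis parameter at 59°N:
f = 2Ω sin φ = 2 × 7.29×10⁻⁵ × sin 59° = 1.25×10⁻⁴ s⁻¹
Wind speed in SI: 27.2 knots = 14.0 m/s
Geostrophic balance rearranged: |∂P/∂n| = f ρ V_g
|∂P/∂n| = 1.25×10⁻⁴ × 0.977 × 14.0 = 1.71×10⁻³ Pa/m

1.71×10⁻³ Pa/m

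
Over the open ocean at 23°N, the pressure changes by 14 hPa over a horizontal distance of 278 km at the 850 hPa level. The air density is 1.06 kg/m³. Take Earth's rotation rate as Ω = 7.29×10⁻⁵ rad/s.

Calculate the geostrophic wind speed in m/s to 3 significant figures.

Coriolis parameter at 23°N:
f = 2Ω sin φ = 2 × 7.29×10⁻⁵ × sin 23° = 5.70×10⁻⁵ s⁻¹
Pressure gradient: |∂P/∂n| = 1400 Pa / 278000 m = 5.04×10⁻³ Pa/m
Geostrophic balance (pressure-gradient force = Coriolis force):
V_g = (1/(fρ)) |∂P/∂n| = 5.04×10⁻³ / (5.70×10⁻⁵ × 1.06) = 83.4 m/s

83.4 m/s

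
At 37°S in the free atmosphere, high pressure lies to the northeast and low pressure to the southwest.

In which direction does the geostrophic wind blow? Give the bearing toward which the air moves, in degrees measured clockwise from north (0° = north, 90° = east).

The pressure-gradient force points toward the southwest (bearing 225°).
Geostrophic balance: in the Southern Hemisphere the Coriolis force deflects motion to the left, so the geostrophic wind blows 90° to the left of the pressure-gradient force (low pressure on the right).
Rotating 225° by 90° counterclockwise gives 135° — the wind blows toward the southeast.

135°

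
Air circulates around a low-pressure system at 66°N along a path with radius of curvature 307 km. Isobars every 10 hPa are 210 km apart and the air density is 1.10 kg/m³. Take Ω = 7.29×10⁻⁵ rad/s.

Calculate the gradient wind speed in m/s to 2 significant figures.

21 m/s

Coriolis parameter at 66°N:
f = 2Ω sin φ = 2 × 7.29×10⁻⁵ × sin 66° = 1.33×10⁻⁴ s⁻¹
Pressure gradient: |∂P/∂n| = 1000 Pa / 210000 m = 4.76×10⁻³ Pa/m
Geostrophic speed: V_g = |∂P/∂n|/(fρ) = 4.76×10⁻³/(1.33×10⁻⁴ × 1.10) = 32.5 m/s
Around a low, centrifugal force acts outward with Coriolis, so pressure-gradient force balances both:
(1/ρ)|∂P/∂n| = fV + V²/R  →  V² + fR·V − fR·V_g = 0
With fR = 1.33×10⁻⁴ × 307×10³ m = 40.9 m/s:
V = [−fR + √((fR)² + 4 fR V_g)]/2 = [−40.9 + √(40.9² + 4×40.9×32.5)]/2 = 21.4 m/s
Subgeostrophic (V < V_g = 32.5 m/s), as expected around a low.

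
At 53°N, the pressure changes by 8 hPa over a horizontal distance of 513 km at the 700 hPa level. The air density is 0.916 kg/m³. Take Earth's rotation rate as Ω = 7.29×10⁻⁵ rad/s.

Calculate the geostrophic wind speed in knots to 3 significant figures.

28.4 knots

Coriolis parameter at 53°N:
f = 2Ω sin φ = 2 × 7.29×10⁻⁵ × sin 53° = 1.16×10⁻⁴ s⁻¹
Pressure gradient: |∂P/∂n| = 800 Pa / 513000 m = 1.56×10⁻³ Pa/m
Geostrophic balance (pressure-gradient force = Coriolis force):
V_g = (1/(fρ)) |∂P/∂n| = 1.56×10⁻³ / (1.16×10⁻⁴ × 0.916) = 14.6 m/s
Converting: 14.6 m/s × 1.944 = 28.4 knots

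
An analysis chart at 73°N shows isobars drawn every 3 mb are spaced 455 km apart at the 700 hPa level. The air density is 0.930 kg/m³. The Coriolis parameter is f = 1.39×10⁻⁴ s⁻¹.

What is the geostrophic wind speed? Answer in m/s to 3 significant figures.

Pressure gradient: |∂P/∂n| = 300 Pa / 455000 m = 6.59×10⁻⁴ Pa/m
Geostrophic balance (pressure-gradient force = Coriolis force):
V_g = (1/(fρ)) |∂P/∂n| = 6.59×10⁻⁴ / (1.39×10⁻⁴ × 0.930) = 5.10 m/s

5.10 m/s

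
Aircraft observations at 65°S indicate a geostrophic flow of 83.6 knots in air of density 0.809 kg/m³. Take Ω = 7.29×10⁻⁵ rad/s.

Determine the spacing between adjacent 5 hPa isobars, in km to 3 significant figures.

109 km

Coriolis parameter at 65°S:
f = 2Ω sin φ = 2 × 7.29×10⁻⁵ × sin 65° = 1.32×10⁻⁴ s⁻¹
Wind speed in SI: 83.6 knots = 43.0 m/s
Geostrophic balance rearranged: |∂P/∂n| = f ρ V_g
|∂P/∂n| = 1.32×10⁻⁴ × 0.809 × 43.0 = 4.60×10⁻³ Pa/m
Isobar spacing: Δn = ΔP/|∂P/∂n| = 500 Pa / 4.60×10⁻³ Pa/m = 108754 m ≈ 109 km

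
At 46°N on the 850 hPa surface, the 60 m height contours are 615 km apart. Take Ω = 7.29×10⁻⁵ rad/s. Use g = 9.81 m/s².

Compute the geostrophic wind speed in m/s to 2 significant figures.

Coriolis parameter at 46°N:
f = 2Ω sin φ = 2 × 7.29×10⁻⁵ × sin 46° = 1.05×10⁻⁴ s⁻¹
Height gradient: |∂Z/∂n| = 60 m / 615000 m = 9.76×10⁻⁵
On a pressure surface, geostrophic balance gives V_g = (g/f)|∂Z/∂n|:
V_g = 9.81 × 9.76×10⁻⁵ / 1.05×10⁻⁴ = 9.13 m/s

9.1 m/s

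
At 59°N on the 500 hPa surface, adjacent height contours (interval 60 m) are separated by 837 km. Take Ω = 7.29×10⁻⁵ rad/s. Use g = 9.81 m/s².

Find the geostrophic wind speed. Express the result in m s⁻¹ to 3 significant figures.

5.63 m s⁻¹

Coriolis parameter at 59°N:
f = 2Ω sin φ = 2 × 7.29×10⁻⁵ × sin 59° = 1.25×10⁻⁴ s⁻¹
Height gradient: |∂Z/∂n| = 60 m / 837000 m = 7.17×10⁻⁵
On a pressure surface, geostrophic balance gives V_g = (g/f)|∂Z/∂n|:
V_g = 9.81 × 7.17×10⁻⁵ / 1.25×10⁻⁴ = 5.63 m/s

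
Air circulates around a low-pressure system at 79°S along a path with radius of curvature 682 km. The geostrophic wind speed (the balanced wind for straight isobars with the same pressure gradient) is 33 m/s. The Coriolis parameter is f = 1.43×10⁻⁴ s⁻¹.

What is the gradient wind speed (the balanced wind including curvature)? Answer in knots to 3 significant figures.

50.6 knots

Around a low, centrifugal force acts outward with Coriolis, so pressure-gradient force balances both:
(1/ρ)|∂P/∂n| = fV + V²/R  →  V² + fR·V − fR·V_g = 0
With fR = 1.43×10⁻⁴ × 682×10³ m = 97.5 m/s:
V = [−fR + √((fR)² + 4 fR V_g)]/2 = [−97.5 + √(97.5² + 4×97.5×33)]/2 = 26 m/s
Subgeostrophic (V < V_g = 33 m/s), as expected around a low.
Converting: 26 m/s × 1.944 = 50.6 knots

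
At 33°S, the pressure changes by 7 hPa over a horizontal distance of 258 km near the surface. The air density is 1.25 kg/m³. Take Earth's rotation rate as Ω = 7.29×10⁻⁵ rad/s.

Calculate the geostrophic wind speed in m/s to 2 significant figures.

Coriolis parameter at 33°S:
f = 2Ω sin φ = 2 × 7.29×10⁻⁵ × sin 33° = 7.94×10⁻⁵ s⁻¹
Pressure gradient: |∂P/∂n| = 700 Pa / 258000 m = 2.71×10⁻³ Pa/m
Geostrophic balance (pressure-gradient force = Coriolis force):
V_g = (1/(fρ)) |∂P/∂n| = 2.71×10⁻³ / (7.94×10⁻⁵ × 1.25) = 27.3 m/s

27 m/s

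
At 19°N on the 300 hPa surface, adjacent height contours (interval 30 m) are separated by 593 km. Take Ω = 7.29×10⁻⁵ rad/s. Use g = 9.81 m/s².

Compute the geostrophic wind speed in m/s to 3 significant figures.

Coriolis parameter at 19°N:
f = 2Ω sin φ = 2 × 7.29×10⁻⁵ × sin 19° = 4.75×10⁻⁵ s⁻¹
Height gradient: |∂Z/∂n| = 30 m / 593000 m = 5.06×10⁻⁵
On a pressure surface, geostrophic balance gives V_g = (g/f)|∂Z/∂n|:
V_g = 9.81 × 5.06×10⁻⁵ / 4.75×10⁻⁵ = 10.5 m/s

10.5 m/s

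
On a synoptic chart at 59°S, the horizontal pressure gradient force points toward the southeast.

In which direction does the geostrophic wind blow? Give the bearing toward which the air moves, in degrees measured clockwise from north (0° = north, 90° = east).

045°

The pressure-gradient force points toward the southeast (bearing 135°).
Geostrophic balance: in the Southern Hemisphere the Coriolis force deflects motion to the left, so the geostrophic wind blows 90° to the left of the pressure-gradient force (low pressure on the right).
Rotating 135° by 90° counterclockwise gives 045° — the wind blows toward the northeast.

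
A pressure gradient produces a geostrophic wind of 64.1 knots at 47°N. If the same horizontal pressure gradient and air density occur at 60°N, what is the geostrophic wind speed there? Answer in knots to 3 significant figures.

54.1 knots

With the same pressure gradient and density, V_g ∝ 1/f ∝ 1/sin φ.
V₂ = V₁ · sin φ₁ / sin φ₂ = 64.1 × sin 47° / sin 60°
V₂ = 64.1 × 0.7314/0.8660 = 54.1 knots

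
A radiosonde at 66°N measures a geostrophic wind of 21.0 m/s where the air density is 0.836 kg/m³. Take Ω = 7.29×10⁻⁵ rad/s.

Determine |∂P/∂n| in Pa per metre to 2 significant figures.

Coriolis parameter at 66°N:
f = 2Ω sin φ = 2 × 7.29×10⁻⁵ × sin 66° = 1.33×10⁻⁴ s⁻¹
Geostrophic balance rearranged: |∂P/∂n| = f ρ V_g
|∂P/∂n| = 1.33×10⁻⁴ × 0.836 × 21.0 = 2.34×10⁻³ Pa/m

2.3×10⁻³ Pa/m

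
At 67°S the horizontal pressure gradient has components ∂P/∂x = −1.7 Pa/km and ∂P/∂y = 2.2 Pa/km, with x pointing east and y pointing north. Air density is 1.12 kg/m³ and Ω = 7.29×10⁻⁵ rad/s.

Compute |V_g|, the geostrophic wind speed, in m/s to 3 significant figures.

Coriolis parameter at 67°S:
f = 2Ω sin φ = 2 × 7.29×10⁻⁵ × sin 67° = 1.34×10⁻⁴ s⁻¹
In the Southern Hemisphere f is negative: f = −1.34×10⁻⁴ s⁻¹.
Component geostrophic relations (x east, y north):
u_g = −(1/(fρ)) ∂P/∂y,  v_g = (1/(fρ)) ∂P/∂x
u_g = −(2.2×10⁻³)/(−1.34×10⁻⁴ × 1.12) = 14.6 m/s;  v_g = (−1.7×10⁻³)/(−1.34×10⁻⁴ × 1.12) = 11.3 m/s
|V_g| = √(u_g² + v_g²) = 18.5 m/s

18.5 m/s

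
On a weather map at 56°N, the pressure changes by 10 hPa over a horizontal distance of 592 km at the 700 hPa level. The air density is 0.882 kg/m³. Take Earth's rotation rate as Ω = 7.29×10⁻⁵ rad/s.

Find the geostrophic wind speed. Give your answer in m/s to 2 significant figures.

Coriolis parameter at 56°N:
f = 2Ω sin φ = 2 × 7.29×10⁻⁵ × sin 56° = 1.21×10⁻⁴ s⁻¹
Pressure gradient: |∂P/∂n| = 1000 Pa / 592000 m = 1.69×10⁻³ Pa/m
Geostrophic balance (pressure-gradient force = Coriolis force):
V_g = (1/(fρ)) |∂P/∂n| = 1.69×10⁻³ / (1.21×10⁻⁴ × 0.882) = 15.8 m/s

16 m/s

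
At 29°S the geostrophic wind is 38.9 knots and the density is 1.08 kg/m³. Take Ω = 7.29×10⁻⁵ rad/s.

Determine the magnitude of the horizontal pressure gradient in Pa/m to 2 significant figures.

1.5×10⁻³ Pa/m

Coriolis parameter at 29°S:
f = 2Ω sin φ = 2 × 7.29×10⁻⁵ × sin 29° = 7.07×10⁻⁵ s⁻¹
Wind speed in SI: 38.9 knots = 20.0 m/s
Geostrophic balance rearranged: |∂P/∂n| = f ρ V_g
|∂P/∂n| = 7.07×10⁻⁵ × 1.08 × 20.0 = 1.53×10⁻³ Pa/m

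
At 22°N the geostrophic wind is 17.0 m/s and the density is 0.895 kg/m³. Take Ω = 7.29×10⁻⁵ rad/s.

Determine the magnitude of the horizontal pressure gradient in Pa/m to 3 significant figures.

8.31×10⁻⁴ Pa/m

Coriolis parameter at 22°N:
f = 2Ω sin φ = 2 × 7.29×10⁻⁵ × sin 22° = 5.46×10⁻⁵ s⁻¹
Geostrophic balance rearranged: |∂P/∂n| = f ρ V_g
|∂P/∂n| = 5.46×10⁻⁵ × 0.895 × 17.0 = 8.31×10⁻⁴ Pa/m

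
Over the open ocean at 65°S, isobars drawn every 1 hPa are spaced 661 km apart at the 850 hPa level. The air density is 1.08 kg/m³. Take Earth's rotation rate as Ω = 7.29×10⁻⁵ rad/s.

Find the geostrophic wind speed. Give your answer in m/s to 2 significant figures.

1.1 m/s

Coriolis parameter at 65°S:
f = 2Ω sin φ = 2 × 7.29×10⁻⁵ × sin 65° = 1.32×10⁻⁴ s⁻¹
Pressure gradient: |∂P/∂n| = 100 Pa / 661000 m = 1.51×10⁻⁴ Pa/m
Geostrophic balance (pressure-gradient force = Coriolis force):
V_g = (1/(fρ)) |∂P/∂n| = 1.51×10⁻⁴ / (1.32×10⁻⁴ × 1.08) = 1.06 m/s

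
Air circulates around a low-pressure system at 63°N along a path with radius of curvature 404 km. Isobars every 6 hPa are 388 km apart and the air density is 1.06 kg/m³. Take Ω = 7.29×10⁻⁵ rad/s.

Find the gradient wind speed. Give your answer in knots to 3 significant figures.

18.5 knots

Coriolis parameter at 63°N:
f = 2Ω sin φ = 2 × 7.29×10⁻⁵ × sin 63° = 1.30×10⁻⁴ s⁻¹
Pressure gradient: |∂P/∂n| = 600 Pa / 388000 m = 1.55×10⁻³ Pa/m
Geostrophic speed: V_g = |∂P/∂n|/(fρ) = 1.55×10⁻³/(1.30×10⁻⁴ × 1.06) = 11.2 m/s
Around a low, centrifugal force acts outward with Coriolis, so pressure-gradient force balances both:
(1/ρ)|∂P/∂n| = fV + V²/R  →  V² + fR·V − fR·V_g = 0
With fR = 1.30×10⁻⁴ × 404×10³ m = 52.5 m/s:
V = [−fR + √((fR)² + 4 fR V_g)]/2 = [−52.5 + √(52.5² + 4×52.5×11.2)]/2 = 9.51 m/s
Subgeostrophic (V < V_g = 11.2 m/s), as expected around a low.
Converting: 9.51 m/s × 1.944 = 18.5 knots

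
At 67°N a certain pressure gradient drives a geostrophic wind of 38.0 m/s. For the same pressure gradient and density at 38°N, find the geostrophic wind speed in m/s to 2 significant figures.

With the same pressure gradient and density, V_g ∝ 1/f ∝ 1/sin φ.
V₂ = V₁ · sin φ₁ / sin φ₂ = 38.0 × sin 67° / sin 38°
V₂ = 38.0 × 0.9205/0.6157 = 57 m/s

57 m/s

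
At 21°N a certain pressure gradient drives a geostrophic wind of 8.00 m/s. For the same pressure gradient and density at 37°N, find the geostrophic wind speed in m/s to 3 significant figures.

With the same pressure gradient and density, V_g ∝ 1/f ∝ 1/sin φ.
V₂ = V₁ · sin φ₁ / sin φ₂ = 8.00 × sin 21° / sin 37°
V₂ = 8.00 × 0.3584/0.6018 = 4.76 m/s

4.76 m/s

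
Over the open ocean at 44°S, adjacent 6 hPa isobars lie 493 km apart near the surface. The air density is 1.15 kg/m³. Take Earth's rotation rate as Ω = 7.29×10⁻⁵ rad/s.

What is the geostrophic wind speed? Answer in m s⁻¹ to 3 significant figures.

10.4 m s⁻¹

Coriolis parameter at 44°S:
f = 2Ω sin φ = 2 × 7.29×10⁻⁵ × sin 44° = 1.01×10⁻⁴ s⁻¹
Pressure gradient: |∂P/∂n| = 600 Pa / 493000 m = 1.22×10⁻³ Pa/m
Geostrophic balance (pressure-gradient force = Coriolis force):
V_g = (1/(fρ)) |∂P/∂n| = 1.22×10⁻³ / (1.01×10⁻⁴ × 1.15) = 10.4 m/s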